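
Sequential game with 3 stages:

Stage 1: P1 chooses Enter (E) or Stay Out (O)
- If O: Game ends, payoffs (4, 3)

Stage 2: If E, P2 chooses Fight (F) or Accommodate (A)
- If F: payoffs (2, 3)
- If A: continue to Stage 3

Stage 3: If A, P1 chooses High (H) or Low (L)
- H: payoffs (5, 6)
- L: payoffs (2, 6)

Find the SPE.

SPE: (E, A, H); Outcome (5, 6)

Work:
Stage 3: P1 chooses H (5 vs 2)
Stage 2: P2: F->3, A->6 (anticipating H). Choose A
Stage 1: P1: O->4, E->5 (anticipating A, H). Choose E
SPE path: E -> A -> H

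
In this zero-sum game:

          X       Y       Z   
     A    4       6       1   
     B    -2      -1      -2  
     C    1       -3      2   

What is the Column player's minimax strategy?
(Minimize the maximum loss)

Column should play Z, value = 2

Work:
Column player minimizes Row's maximum payoff:
Column X: max payoff to Row = 4
Column Y: max payoff to Row = 6
Column Z: max payoff to Row = 2
Minimum is 2, achieved by column Z.
Minimax strategy: Z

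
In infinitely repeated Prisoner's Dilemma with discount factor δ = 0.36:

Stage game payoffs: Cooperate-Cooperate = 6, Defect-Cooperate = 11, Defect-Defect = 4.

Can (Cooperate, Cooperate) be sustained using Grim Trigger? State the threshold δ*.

δ* = 0.7143; since δ = 0.36 < 0.7143, cooperation cannot be sustained

Work:
For Grim Trigger:
Cooperate forever: 6/(1-δ)
Defect then punished: 11 + 4·δ/(1-δ)
Need: 6/(1-δ) ≥ 11 + 4·δ/(1-δ)
Solving: δ ≥ (T-R)/(T-P) = (11-6)/(11-4) = 0.7143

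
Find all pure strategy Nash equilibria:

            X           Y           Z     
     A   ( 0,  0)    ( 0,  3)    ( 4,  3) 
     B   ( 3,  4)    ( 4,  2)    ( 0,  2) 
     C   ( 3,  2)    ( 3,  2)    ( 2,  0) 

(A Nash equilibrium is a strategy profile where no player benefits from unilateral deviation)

Nash equilibrium: (A, Z), (B, X), (C, X)

Work:
Best responses:
  P1 vs X: payoffs [0, 3, 3] → best response B/C (payoff 3)
  P1 vs Y: payoffs [0, 4, 3] → best response B (payoff 4)
  P1 vs Z: payoffs [4, 0, 2] → best response A (payoff 4)
  P2 vs A: payoffs [0, 3, 3] → best response Y/Z (payoff 3)
  P2 vs B: payoffs [4, 2, 2] → best response X (payoff 4)
  P2 vs C: payoffs [2, 2, 0] → best response X/Y (payoff 2)
Mutual best responses: (A,Z), (B,X), (C,X) → Nash equilibria.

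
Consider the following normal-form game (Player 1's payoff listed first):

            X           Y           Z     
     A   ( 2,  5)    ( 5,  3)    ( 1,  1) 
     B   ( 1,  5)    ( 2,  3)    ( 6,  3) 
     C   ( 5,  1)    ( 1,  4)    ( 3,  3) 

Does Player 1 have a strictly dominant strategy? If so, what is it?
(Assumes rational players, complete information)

No strictly dominant strategy exists for Player 1

Work:
A strategy strictly dominates another if it gives a strictly higher payoff against every opponent action. Compare each pair of P1's strategies column-by-column:
  A vs B: [2 vs 1, 5 vs 2, 1 vs 6] → A does not strictly dominate B (column Z: 1 ≤ 6)
  A vs C: [2 vs 5, 5 vs 1, 1 vs 3] → A does not strictly dominate C (column X: 2 ≤ 5)
  B vs A: [1 vs 2, 2 vs 5, 6 vs 1] → B does not strictly dominate A (column X: 1 ≤ 2)
  B vs C: [1 vs 5, 2 vs 1, 6 vs 3] → B does not strictly dominate C (column X: 1 ≤ 5)
  C vs A: [5 vs 2, 1 vs 5, 3 vs 1] → C does not strictly dominate A (column Y: 1 ≤ 5)
  C vs B: [5 vs 1, 1 vs 2, 3 vs 6] → C does not strictly dominate B (column Y: 1 ≤ 2)
No single strategy strictly dominates all others → no strictly dominant strategy.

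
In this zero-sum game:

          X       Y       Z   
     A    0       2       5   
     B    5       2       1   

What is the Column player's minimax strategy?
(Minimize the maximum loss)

Column should play Y, value = 2

Work:
Column player minimizes Row's maximum payoff:
Column X: max payoff to Row = 5
Column Y: max payoff to Row = 2
Column Z: max payoff to Row = 5
Minimum is 2, achieved by column Y.
Minimax strategy: Y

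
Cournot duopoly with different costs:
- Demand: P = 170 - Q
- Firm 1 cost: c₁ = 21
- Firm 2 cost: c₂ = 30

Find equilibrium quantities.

q₁* = 52.67, q₂* = 43.67

Work:
Reaction: q₁ = (170 - 21 - q₂)/2
Reaction: q₂ = (170 - 30 - q₁)/2
Solve simultaneously:
q₁* = (170 - 2×21 + 30)/3 = 52.67
q₂* = (170 - 2×30 + 21)/3 = 43.67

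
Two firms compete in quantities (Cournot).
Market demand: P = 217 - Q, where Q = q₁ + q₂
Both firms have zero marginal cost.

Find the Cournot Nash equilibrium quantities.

q₁* = q₂* = 72.33; P* = 72.33

Work:
Profit: π_i = P·q_i = (a - q_i - q_j)·q_i
FOC: ∂π_i/∂q_i = a - 2q_i - q_j = 0
Reaction function: q_i = (217 - q_j)/2
Symmetry: q* = 217/3 = 72.33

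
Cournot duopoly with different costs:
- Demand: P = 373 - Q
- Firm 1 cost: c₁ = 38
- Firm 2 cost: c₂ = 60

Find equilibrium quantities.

q₁* = 119.0, q₂* = 97.0

Work:
Reaction: q₁ = (373 - 38 - q₂)/2
Reaction: q₂ = (373 - 60 - q₁)/2
Solve simultaneously:
q₁* = (373 - 2×38 + 60)/3 = 119.0
q₂* = (373 - 2×60 + 38)/3 = 97.0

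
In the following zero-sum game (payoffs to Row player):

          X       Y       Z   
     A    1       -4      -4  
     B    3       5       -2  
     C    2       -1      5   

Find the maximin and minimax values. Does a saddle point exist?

Maximin = -1, Minimax = 3, Saddle: False

Work:
Row minimums: [-4, -2, -1] → maximin = -1
Column maximums: [3, 5, 5] → minimax = 3
No saddle point (maximin ≠ minimax). Mixed strategy needed.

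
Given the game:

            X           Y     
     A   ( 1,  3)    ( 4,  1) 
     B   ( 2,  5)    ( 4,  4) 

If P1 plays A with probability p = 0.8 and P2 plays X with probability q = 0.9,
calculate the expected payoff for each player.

E[P1] = 1.48, E[P2] = 3.22

Work:
E[P1] = p·q·π₁(A,X) + p·(1-q)·π₁(A,Y) + (1-p)·q·π₁(B,X) + (1-p)·(1-q)·π₁(B,Y)
= 0.8·0.9·1 + 0.8·0.1·4 + 0.2·0.9·2 + 0.2·0.1·4
= 1.48

E[P2] = 3.22 (similar calculation)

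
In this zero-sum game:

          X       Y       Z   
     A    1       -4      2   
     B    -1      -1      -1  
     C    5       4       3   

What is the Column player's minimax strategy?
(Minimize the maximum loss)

Column should play Z, value = 3

Work:
Column player minimizes Row's maximum payoff:
Column X: max payoff to Row = 5
Column Y: max payoff to Row = 4
Column Z: max payoff to Row = 3
Minimum is 3, achieved by column Z.
Minimax strategy: Z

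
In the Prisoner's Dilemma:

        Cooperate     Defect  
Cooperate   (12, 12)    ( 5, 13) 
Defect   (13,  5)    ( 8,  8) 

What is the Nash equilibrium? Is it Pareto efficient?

(Defect, Defect) is NE; not Pareto efficient

Work:
Defect dominates Cooperate for both players:
If P2 cooperates: Defect (13) > Cooperate (12)
If P2 defects: Defect (8) > Cooperate (5)
NE: (Defect, Defect) with payoff (8, 8)
But (Cooperate, Cooperate) = (12, 12) Pareto dominates (8, 8)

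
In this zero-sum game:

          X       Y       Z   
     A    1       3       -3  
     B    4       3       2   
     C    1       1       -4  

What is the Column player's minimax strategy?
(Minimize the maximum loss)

Column should play Z, value = 2

Work:
Column player minimizes Row's maximum payoff:
Column X: max payoff to Row = 4
Column Y: max payoff to Row = 3
Column Z: max payoff to Row = 2
Minimum is 2, achieved by column Z.
Minimax strategy: Z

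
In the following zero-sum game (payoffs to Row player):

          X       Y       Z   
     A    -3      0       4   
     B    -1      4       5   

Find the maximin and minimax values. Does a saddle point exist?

Maximin = -1, Minimax = -1, Saddle: True

Work:
Row minimums: [-3, -1] → maximin = -1
Column maximums: [-1, 4, 5] → minimax = -1
Saddle point exists! Game value = -1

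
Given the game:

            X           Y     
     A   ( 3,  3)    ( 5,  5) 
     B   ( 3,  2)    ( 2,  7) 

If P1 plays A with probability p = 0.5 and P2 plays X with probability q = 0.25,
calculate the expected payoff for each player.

E[P1] = 3.375, E[P2] = 5.125

Work:
E[P1] = p·q·π₁(A,X) + p·(1-q)·π₁(A,Y) + (1-p)·q·π₁(B,X) + (1-p)·(1-q)·π₁(B,Y)
= 0.5·0.25·3 + 0.5·0.75·5 + 0.5·0.25·3 + 0.5·0.75·2
= 3.375

E[P2] = 5.125 (similar calculation)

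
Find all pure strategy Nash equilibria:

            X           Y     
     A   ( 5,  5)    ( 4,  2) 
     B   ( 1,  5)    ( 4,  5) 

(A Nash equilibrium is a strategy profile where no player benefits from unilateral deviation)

Nash equilibrium: (A, X), (B, Y)

Work:
Best responses:
  P1 vs X: payoffs [5, 1] → best response A (payoff 5)
  P1 vs Y: payoffs [4, 4] → best response A/B (payoff 4)
  P2 vs A: payoffs [5, 2] → best response X (payoff 5)
  P2 vs B: payoffs [5, 5] → best response X/Y (payoff 5)
Mutual best responses: (A,X), (B,Y) → Nash equilibria.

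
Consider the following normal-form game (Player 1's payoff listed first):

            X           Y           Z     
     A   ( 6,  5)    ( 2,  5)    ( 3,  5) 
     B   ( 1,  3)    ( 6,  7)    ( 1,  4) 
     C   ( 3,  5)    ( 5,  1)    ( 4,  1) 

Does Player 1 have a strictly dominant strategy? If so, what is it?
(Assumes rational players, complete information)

No strictly dominant strategy exists for Player 1

Work:
A strategy strictly dominates another if it gives a strictly higher payoff against every opponent action. Compare each pair of P1's strategies column-by-column:
  A vs B: [6 vs 1, 2 vs 6, 3 vs 1] → A does not strictly dominate B (column Y: 2 ≤ 6)
  A vs C: [6 vs 3, 2 vs 5, 3 vs 4] → A does not strictly dominate C (column Y: 2 ≤ 5)
  B vs A: [1 vs 6, 6 vs 2, 1 vs 3] → B does not strictly dominate A (column X: 1 ≤ 6)
  B vs C: [1 vs 3, 6 vs 5, 1 vs 4] → B does not strictly dominate C (column X: 1 ≤ 3)
  C vs A: [3 vs 6, 5 vs 2, 4 vs 3] → C does not strictly dominate A (column X: 3 ≤ 6)
  C vs B: [3 vs 1, 5 vs 6, 4 vs 1] → C does not strictly dominate B (column Y: 5 ≤ 6)
No single strategy strictly dominates all others → no strictly dominant strategy.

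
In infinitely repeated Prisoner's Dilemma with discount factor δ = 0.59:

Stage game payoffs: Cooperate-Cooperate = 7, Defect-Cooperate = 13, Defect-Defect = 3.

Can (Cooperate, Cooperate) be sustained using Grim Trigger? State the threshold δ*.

δ* = 0.6; since δ = 0.59 < 0.6, cooperation cannot be sustained

Work:
For Grim Trigger:
Cooperate forever: 7/(1-δ)
Defect then punished: 13 + 3·δ/(1-δ)
Need: 7/(1-δ) ≥ 13 + 3·δ/(1-δ)
Solving: δ ≥ (T-R)/(T-P) = (13-7)/(13-3) = 0.6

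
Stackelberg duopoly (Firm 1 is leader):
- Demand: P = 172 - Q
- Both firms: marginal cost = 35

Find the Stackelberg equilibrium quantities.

q₁* (leader) = 68.5, q₂* (follower) = 34.25

Work:
Follower's reaction: q₂ = (a - c - q₁)/2
Leader substitutes: π₁ = q₁·(a - q₁ - (a-c-q₁)/2 - c)
FOC: q₁* = (172 - 35)/2 = 68.50
Then: q₂* = (172 - 35 - 68.5)/2 = 34.25
Leader has first-mover advantage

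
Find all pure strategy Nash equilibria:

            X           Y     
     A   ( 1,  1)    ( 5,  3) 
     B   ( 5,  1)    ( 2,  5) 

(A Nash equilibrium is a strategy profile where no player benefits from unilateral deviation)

Nash equilibrium: (A, Y)

Work:
Best responses:
  P1 vs X: payoffs [1, 5] → best response B (payoff 5)
  P1 vs Y: payoffs [5, 2] → best response A (payoff 5)
  P2 vs A: payoffs [1, 3] → best response Y (payoff 3)
  P2 vs B: payoffs [1, 5] → best response Y (payoff 5)
Mutual best responses: (A,Y) → Nash equilibria.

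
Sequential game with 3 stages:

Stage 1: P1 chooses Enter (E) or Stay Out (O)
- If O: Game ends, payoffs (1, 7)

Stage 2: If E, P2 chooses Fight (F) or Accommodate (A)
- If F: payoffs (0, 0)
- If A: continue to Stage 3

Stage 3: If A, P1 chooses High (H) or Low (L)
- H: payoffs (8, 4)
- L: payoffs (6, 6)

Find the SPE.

SPE: (E, A, H); Outcome (8, 4)

Work:
Stage 3: P1 chooses H (8 vs 6)
Stage 2: P2: F->0, A->4 (anticipating H). Choose A
Stage 1: P1: O->1, E->8 (anticipating A, H). Choose E
SPE path: E -> A -> H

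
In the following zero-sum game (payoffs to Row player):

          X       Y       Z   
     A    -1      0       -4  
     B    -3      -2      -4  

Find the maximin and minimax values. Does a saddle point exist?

Maximin = -4, Minimax = -4, Saddle: True

Work:
Row minimums: [-4, -4] → maximin = -4
Column maximums: [-1, 0, -4] → minimax = -4
Saddle point exists! Game value = -4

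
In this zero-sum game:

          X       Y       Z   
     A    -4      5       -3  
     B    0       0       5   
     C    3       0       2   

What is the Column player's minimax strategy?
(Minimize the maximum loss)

Column should play X, value = 3

Work:
Column player minimizes Row's maximum payoff:
Column X: max payoff to Row = 3
Column Y: max payoff to Row = 5
Column Z: max payoff to Row = 5
Minimum is 3, achieved by column X.
Minimax strategy: X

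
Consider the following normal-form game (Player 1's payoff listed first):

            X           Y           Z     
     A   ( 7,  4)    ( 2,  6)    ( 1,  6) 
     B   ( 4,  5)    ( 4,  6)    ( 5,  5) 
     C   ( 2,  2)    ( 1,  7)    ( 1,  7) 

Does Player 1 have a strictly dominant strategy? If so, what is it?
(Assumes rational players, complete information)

No strictly dominant strategy exists for Player 1

Work:
A strategy strictly dominates another if it gives a strictly higher payoff against every opponent action. Compare each pair of P1's strategies column-by-column:
  A vs B: [7 vs 4, 2 vs 4, 1 vs 5] → A does not strictly dominate B (column Y: 2 ≤ 4)
  A vs C: [7 vs 2, 2 vs 1, 1 vs 1] → A does not strictly dominate C (column Z: 1 ≤ 1)
  B vs A: [4 vs 7, 4 vs 2, 5 vs 1] → B does not strictly dominate A (column X: 4 ≤ 7)
  B vs C: [4 vs 2, 4 vs 1, 5 vs 1] → B strictly dominates C
  C vs A: [2 vs 7, 1 vs 2, 1 vs 1] → C does not strictly dominate A (column X: 2 ≤ 7)
  C vs B: [2 vs 4, 1 vs 4, 1 vs 5] → C does not strictly dominate B (column X: 2 ≤ 4)
No single strategy strictly dominates all others → no strictly dominant strategy.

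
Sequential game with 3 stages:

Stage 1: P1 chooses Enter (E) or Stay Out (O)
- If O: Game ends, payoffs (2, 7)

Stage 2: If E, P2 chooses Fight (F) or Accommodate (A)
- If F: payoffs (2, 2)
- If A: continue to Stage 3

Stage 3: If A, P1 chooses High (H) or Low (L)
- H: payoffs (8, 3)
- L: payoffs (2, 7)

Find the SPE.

SPE: (E, A, H); Outcome (8, 3)

Work:
Stage 3: P1 chooses H (8 vs 2)
Stage 2: P2: F->2, A->3 (anticipating H). Choose A
Stage 1: P1: O->2, E->8 (anticipating A, H). Choose E
SPE path: E -> A -> H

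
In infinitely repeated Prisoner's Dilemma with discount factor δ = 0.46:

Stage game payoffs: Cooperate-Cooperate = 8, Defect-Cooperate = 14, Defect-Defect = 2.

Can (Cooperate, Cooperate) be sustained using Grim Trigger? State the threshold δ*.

δ* = 0.5; since δ = 0.46 < 0.5, cooperation cannot be sustained

Work:
For Grim Trigger:
Cooperate forever: 8/(1-δ)
Defect then punished: 14 + 2·δ/(1-δ)
Need: 8/(1-δ) ≥ 14 + 2·δ/(1-δ)
Solving: δ ≥ (T-R)/(T-P) = (14-8)/(14-2) = 0.5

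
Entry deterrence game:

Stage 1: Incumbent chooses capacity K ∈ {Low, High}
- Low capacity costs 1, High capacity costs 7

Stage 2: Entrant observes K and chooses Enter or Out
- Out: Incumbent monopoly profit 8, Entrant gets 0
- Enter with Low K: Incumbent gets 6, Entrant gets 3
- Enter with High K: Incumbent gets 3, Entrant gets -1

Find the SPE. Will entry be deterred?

SPE: (Low, Enter|Low, Out|High); Entry not deterred. Incumbent net profit = 5, Entrant gets 3

Work:
After Low K: Entrant enters (3 > 0)
After High K: Entrant stays out (-1 < 0)
Incumbent: Low → 6−1=5, High → 8−7=1
Incumbent chooses Low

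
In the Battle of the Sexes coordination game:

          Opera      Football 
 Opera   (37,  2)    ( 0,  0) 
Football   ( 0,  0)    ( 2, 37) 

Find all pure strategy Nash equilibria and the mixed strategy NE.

Pure NE: (Opera, Opera) and (Football, Football); Mixed NE: p = 0.9487, q = 0.0513

Work:
Check pure NE:
(Opera, Opera): (37, 2) - no unilateral deviation beneficial
(Football, Football): (2, 37) - no unilateral deviation beneficial
Mixed NE: P1 plays Opera with p = 0.9487, P2 plays Opera with q = 0.0513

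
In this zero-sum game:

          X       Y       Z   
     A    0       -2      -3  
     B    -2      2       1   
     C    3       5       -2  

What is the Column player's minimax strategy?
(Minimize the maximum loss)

Column should play Z, value = 1

Work:
Column player minimizes Row's maximum payoff:
Column X: max payoff to Row = 3
Column Y: max payoff to Row = 5
Column Z: max payoff to Row = 1
Minimum is 1, achieved by column Z.
Minimax strategy: Z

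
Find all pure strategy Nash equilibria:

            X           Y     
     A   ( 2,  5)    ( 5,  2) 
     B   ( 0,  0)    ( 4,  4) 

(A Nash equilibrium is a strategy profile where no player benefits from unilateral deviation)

Nash equilibrium: (A, X)

Work:
Best responses:
  P1 vs X: payoffs [2, 0] → best response A (payoff 2)
  P1 vs Y: payoffs [5, 4] → best response A (payoff 5)
  P2 vs A: payoffs [5, 2] → best response X (payoff 5)
  P2 vs B: payoffs [0, 4] → best response Y (payoff 4)
Mutual best responses: (A,X) → Nash equilibria.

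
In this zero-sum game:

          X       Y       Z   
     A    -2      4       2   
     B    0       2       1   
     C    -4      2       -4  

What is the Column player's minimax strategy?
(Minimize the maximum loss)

Column should play X, value = 0

Work:
Column player minimizes Row's maximum payoff:
Column X: max payoff to Row = 0
Column Y: max payoff to Row = 4
Column Z: max payoff to Row = 2
Minimum is 0, achieved by column X.
Minimax strategy: X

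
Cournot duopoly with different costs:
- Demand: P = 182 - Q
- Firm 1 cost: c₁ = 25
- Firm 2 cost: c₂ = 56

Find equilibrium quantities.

q₁* = 62.67, q₂* = 31.67

Work:
Reaction: q₁ = (182 - 25 - q₂)/2
Reaction: q₂ = (182 - 56 - q₁)/2
Solve simultaneously:
q₁* = (182 - 2×25 + 56)/3 = 62.67
q₂* = (182 - 2×56 + 25)/3 = 31.67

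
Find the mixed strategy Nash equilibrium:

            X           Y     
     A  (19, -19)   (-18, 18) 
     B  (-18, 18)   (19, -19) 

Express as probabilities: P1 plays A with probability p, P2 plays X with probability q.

p = 0.5, q = 0.5

Work:
Find probabilities that make opponent indifferent:
P2 chooses q to make P1 indifferent between A and B
P1 chooses p to make P2 indifferent between X and Y
Mixed NE: P1 plays (A: 0.5, B: 0.5), P2 plays (X: 0.5, Y: 0.5)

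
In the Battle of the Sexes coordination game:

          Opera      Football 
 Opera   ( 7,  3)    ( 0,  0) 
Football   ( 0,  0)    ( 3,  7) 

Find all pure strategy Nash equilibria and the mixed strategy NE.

Pure NE: (Opera, Opera) and (Football, Football); Mixed NE: p = 0.7, q = 0.3

Work:
Check pure NE:
(Opera, Opera): (7, 3) - no unilateral deviation beneficial
(Football, Football): (3, 7) - no unilateral deviation beneficial
Mixed NE: P1 plays Opera with p = 0.7, P2 plays Opera with q = 0.3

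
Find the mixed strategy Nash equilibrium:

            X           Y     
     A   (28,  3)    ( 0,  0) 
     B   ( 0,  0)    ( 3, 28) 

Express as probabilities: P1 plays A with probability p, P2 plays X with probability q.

p = 0.9032, q = 0.0968

Work:
Find probabilities that make opponent indifferent:
P2 chooses q to make P1 indifferent between A and B
P1 chooses p to make P2 indifferent between X and Y
Mixed NE: P1 plays (A: 0.9032, B: 0.0968), P2 plays (X: 0.0968, Y: 0.9032)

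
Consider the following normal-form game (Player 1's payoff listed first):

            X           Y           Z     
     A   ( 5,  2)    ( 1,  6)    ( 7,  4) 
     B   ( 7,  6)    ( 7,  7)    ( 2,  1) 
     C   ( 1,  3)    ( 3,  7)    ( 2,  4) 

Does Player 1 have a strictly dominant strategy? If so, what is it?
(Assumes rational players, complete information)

No strictly dominant strategy exists for Player 1

Work:
A strategy strictly dominates another if it gives a strictly higher payoff against every opponent action. Compare each pair of P1's strategies column-by-column:
  A vs B: [5 vs 7, 1 vs 7, 7 vs 2] → A does not strictly dominate B (column X: 5 ≤ 7)
  A vs C: [5 vs 1, 1 vs 3, 7 vs 2] → A does not strictly dominate C (column Y: 1 ≤ 3)
  B vs A: [7 vs 5, 7 vs 1, 2 vs 7] → B does not strictly dominate A (column Z: 2 ≤ 7)
  B vs C: [7 vs 1, 7 vs 3, 2 vs 2] → B does not strictly dominate C (column Z: 2 ≤ 2)
  C vs A: [1 vs 5, 3 vs 1, 2 vs 7] → C does not strictly dominate A (column X: 1 ≤ 5)
  C vs B: [1 vs 7, 3 vs 7, 2 vs 2] → C does not strictly dominate B (column X: 1 ≤ 7)
No single strategy strictly dominates all others → no strictly dominant strategy.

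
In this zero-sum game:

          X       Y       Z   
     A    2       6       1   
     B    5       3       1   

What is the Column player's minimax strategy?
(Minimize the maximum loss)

Column should play Z, value = 1

Work:
Column player minimizes Row's maximum payoff:
Column X: max payoff to Row = 5
Column Y: max payoff to Row = 6
Column Z: max payoff to Row = 1
Minimum is 1, achieved by column Z.
Minimax strategy: Z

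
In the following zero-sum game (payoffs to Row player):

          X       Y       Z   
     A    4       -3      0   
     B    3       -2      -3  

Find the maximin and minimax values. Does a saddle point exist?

Maximin = -3, Minimax = -2, Saddle: False

Work:
Row minimums: [-3, -3] → maximin = -3
Column maximums: [4, -2, 0] → minimax = -2
No saddle point (maximin ≠ minimax). Mixed strategy needed.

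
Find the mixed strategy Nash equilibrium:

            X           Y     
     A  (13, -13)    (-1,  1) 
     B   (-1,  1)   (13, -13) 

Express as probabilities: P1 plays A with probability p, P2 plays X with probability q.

p = 0.5, q = 0.5

Work:
Find probabilities that make opponent indifferent:
P2 chooses q to make P1 indifferent between A and B
P1 chooses p to make P2 indifferent between X and Y
Mixed NE: P1 plays (A: 0.5, B: 0.5), P2 plays (X: 0.5, Y: 0.5)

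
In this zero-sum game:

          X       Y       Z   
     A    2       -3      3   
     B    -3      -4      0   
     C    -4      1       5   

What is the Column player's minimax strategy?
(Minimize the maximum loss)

Column should play Y, value = 1

Work:
Column player minimizes Row's maximum payoff:
Column X: max payoff to Row = 2
Column Y: max payoff to Row = 1
Column Z: max payoff to Row = 5
Minimum is 1, achieved by column Y.
Minimax strategy: Y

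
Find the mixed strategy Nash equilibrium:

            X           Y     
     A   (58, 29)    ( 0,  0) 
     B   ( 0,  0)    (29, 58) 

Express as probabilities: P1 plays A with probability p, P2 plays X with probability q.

p = 0.6667, q = 0.3333

Work:
Find probabilities that make opponent indifferent:
P2 chooses q to make P1 indifferent between A and B
P1 chooses p to make P2 indifferent between X and Y
Mixed NE: P1 plays (A: 0.6667, B: 0.3333), P2 plays (X: 0.3333, Y: 0.6667)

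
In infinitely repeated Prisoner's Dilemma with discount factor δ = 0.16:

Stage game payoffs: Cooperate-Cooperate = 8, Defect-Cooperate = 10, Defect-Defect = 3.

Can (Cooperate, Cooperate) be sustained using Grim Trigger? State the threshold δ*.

δ* = 0.2857; since δ = 0.16 < 0.2857, cooperation cannot be sustained

Work:
For Grim Trigger:
Cooperate forever: 8/(1-δ)
Defect then punished: 10 + 3·δ/(1-δ)
Need: 8/(1-δ) ≥ 10 + 3·δ/(1-δ)
Solving: δ ≥ (T-R)/(T-P) = (10-8)/(10-3) = 0.2857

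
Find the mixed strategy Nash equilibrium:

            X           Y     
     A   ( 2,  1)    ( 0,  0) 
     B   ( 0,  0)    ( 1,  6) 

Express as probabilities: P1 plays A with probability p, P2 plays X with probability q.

p = 0.8571, q = 0.3333

Work:
Find probabilities that make opponent indifferent:
P2 chooses q to make P1 indifferent between A and B
P1 chooses p to make P2 indifferent between X and Y
Mixed NE: P1 plays (A: 0.8571, B: 0.1429), P2 plays (X: 0.3333, Y: 0.6667)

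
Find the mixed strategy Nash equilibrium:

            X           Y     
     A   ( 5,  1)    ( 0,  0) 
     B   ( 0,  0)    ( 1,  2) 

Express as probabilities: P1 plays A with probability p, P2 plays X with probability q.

p = 0.6667, q = 0.1667

Work:
Find probabilities that make opponent indifferent:
P2 chooses q to make P1 indifferent between A and B
P1 chooses p to make P2 indifferent between X and Y
Mixed NE: P1 plays (A: 0.6667, B: 0.3333), P2 plays (X: 0.1667, Y: 0.8333)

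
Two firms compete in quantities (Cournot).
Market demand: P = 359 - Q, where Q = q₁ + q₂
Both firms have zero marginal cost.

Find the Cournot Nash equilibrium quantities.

q₁* = q₂* = 119.67; P* = 119.67

Work:
Profit: π_i = P·q_i = (a - q_i - q_j)·q_i
FOC: ∂π_i/∂q_i = a - 2q_i - q_j = 0
Reaction function: q_i = (359 - q_j)/2
Symmetry: q* = 359/3 = 119.67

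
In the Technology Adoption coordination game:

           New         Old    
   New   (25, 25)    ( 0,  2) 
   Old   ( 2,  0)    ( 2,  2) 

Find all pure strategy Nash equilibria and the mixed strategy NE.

Pure NE: (New, New) and (Old, Old); Mixed NE: p = 0.08, q = 0.08

Work:
Check pure NE:
(New, New): (25, 25) - no unilateral deviation beneficial
(Old, Old): (2, 2) - no unilateral deviation beneficial
Mixed NE: P1 plays New with p = 0.08, P2 plays New with q = 0.08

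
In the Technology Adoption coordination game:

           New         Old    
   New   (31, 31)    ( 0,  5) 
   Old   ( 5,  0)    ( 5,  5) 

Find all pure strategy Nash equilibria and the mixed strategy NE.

Pure NE: (New, New) and (Old, Old); Mixed NE: p = 0.1613, q = 0.1613

Work:
Check pure NE:
(New, New): (31, 31) - no unilateral deviation beneficial
(Old, Old): (5, 5) - no unilateral deviation beneficial
Mixed NE: P1 plays New with p = 0.1613, P2 plays New with q = 0.1613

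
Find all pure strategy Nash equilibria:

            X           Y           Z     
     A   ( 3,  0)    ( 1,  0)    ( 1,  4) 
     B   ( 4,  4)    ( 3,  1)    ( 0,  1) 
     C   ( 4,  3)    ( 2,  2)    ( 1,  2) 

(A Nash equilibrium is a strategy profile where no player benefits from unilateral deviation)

Nash equilibrium: (A, Z), (B, X), (C, X)

Work:
Best responses:
  P1 vs X: payoffs [3, 4, 4] → best response B/C (payoff 4)
  P1 vs Y: payoffs [1, 3, 2] → best response B (payoff 3)
  P1 vs Z: payoffs [1, 0, 1] → best response A/C (payoff 1)
  P2 vs A: payoffs [0, 0, 4] → best response Z (payoff 4)
  P2 vs B: payoffs [4, 1, 1] → best response X (payoff 4)
  P2 vs C: payoffs [3, 2, 2] → best response X (payoff 3)
Mutual best responses: (A,Z), (B,X), (C,X) → Nash equilibria.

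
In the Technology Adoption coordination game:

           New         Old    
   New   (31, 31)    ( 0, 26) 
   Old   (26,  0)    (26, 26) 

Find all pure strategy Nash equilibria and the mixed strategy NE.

Pure NE: (New, New) and (Old, Old); Mixed NE: p = 0.8387, q = 0.8387

Work:
Check pure NE:
(New, New): (31, 31) - no unilateral deviation beneficial
(Old, Old): (26, 26) - no unilateral deviation beneficial
Mixed NE: P1 plays New with p = 0.8387, P2 plays New with q = 0.8387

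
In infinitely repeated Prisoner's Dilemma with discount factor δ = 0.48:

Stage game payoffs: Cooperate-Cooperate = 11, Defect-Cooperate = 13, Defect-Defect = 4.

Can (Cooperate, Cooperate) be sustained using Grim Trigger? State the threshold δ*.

δ* = 0.2222; since δ = 0.48 ≥ 0.2222, cooperation can be sustained

Work:
For Grim Trigger:
Cooperate forever: 11/(1-δ)
Defect then punished: 13 + 4·δ/(1-δ)
Need: 11/(1-δ) ≥ 13 + 4·δ/(1-δ)
Solving: δ ≥ (T-R)/(T-P) = (13-11)/(13-4) = 0.2222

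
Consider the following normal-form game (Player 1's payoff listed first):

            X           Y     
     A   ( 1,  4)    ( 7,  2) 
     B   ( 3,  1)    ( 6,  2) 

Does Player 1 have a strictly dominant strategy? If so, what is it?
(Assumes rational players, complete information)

No strictly dominant strategy exists for Player 1

Work:
A strategy strictly dominates another if it gives a strictly higher payoff against every opponent action. Compare each pair of P1's strategies column-by-column:
  A vs B: [1 vs 3, 7 vs 6] → A does not strictly dominate B (column X: 1 ≤ 3)
  B vs A: [3 vs 1, 6 vs 7] → B does not strictly dominate A (column Y: 6 ≤ 7)
No single strategy strictly dominates all others → no strictly dominant strategy.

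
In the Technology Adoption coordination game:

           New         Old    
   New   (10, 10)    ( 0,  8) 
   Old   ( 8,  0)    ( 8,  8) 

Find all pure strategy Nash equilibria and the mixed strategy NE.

Pure NE: (New, New) and (Old, Old); Mixed NE: p = 0.8, q = 0.8

Work:
Check pure NE:
(New, New): (10, 10) - no unilateral deviation beneficial
(Old, Old): (8, 8) - no unilateral deviation beneficial
Mixed NE: P1 plays New with p = 0.8, P2 plays New with q = 0.8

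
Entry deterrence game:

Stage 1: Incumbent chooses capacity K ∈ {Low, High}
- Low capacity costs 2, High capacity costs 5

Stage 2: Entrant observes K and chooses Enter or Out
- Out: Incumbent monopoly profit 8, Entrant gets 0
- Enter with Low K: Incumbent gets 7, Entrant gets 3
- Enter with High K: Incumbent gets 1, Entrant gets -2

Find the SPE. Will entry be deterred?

SPE: (Low, Enter|Low, Out|High); Entry not deterred. Incumbent net profit = 5, Entrant gets 3

Work:
After Low K: Entrant enters (3 > 0)
After High K: Entrant stays out (-2 < 0)
Incumbent: Low → 7−2=5, High → 8−5=3
Incumbent chooses Low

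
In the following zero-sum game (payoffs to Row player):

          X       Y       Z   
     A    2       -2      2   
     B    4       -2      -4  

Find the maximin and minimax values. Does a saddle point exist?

Maximin = -2, Minimax = -2, Saddle: True

Work:
Row minimums: [-2, -4] → maximin = -2
Column maximums: [4, -2, 2] → minimax = -2
Saddle point exists! Game value = -2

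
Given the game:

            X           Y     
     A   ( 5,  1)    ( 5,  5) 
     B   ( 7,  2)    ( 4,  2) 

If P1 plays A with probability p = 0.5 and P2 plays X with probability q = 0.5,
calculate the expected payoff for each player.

E[P1] = 5.25, E[P2] = 2.5

Work:
E[P1] = p·q·π₁(A,X) + p·(1-q)·π₁(A,Y) + (1-p)·q·π₁(B,X) + (1-p)·(1-q)·π₁(B,Y)
= 0.5·0.5·5 + 0.5·0.5·5 + 0.5·0.5·7 + 0.5·0.5·4
= 5.25

E[P2] = 2.5 (similar calculation)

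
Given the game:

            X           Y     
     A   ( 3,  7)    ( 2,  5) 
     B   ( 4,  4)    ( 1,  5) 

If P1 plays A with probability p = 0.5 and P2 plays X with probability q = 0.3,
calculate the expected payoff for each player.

E[P1] = 2.1, E[P2] = 5.15

Work:
E[P1] = p·q·π₁(A,X) + p·(1-q)·π₁(A,Y) + (1-p)·q·π₁(B,X) + (1-p)·(1-q)·π₁(B,Y)
= 0.5·0.3·3 + 0.5·0.7·2 + 0.5·0.3·4 + 0.5·0.7·1
= 2.1

E[P2] = 5.15 (similar calculation)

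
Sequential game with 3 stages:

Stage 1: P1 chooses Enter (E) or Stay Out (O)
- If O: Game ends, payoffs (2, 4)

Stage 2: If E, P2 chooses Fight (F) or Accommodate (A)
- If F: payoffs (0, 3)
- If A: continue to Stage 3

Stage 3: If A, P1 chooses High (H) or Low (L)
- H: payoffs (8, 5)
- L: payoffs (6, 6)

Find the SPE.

SPE: (E, A, H); Outcome (8, 5)

Work:
Stage 3: P1 chooses H (8 vs 6)
Stage 2: P2: F->3, A->5 (anticipating H). Choose A
Stage 1: P1: O->2, E->8 (anticipating A, H). Choose E
SPE path: E -> A -> H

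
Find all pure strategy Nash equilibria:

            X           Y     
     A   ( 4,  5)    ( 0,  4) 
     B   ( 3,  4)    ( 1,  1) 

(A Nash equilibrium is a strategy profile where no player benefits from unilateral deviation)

Nash equilibrium: (A, X)

Work:
Best responses:
  P1 vs X: payoffs [4, 3] → best response A (payoff 4)
  P1 vs Y: payoffs [0, 1] → best response B (payoff 1)
  P2 vs A: payoffs [5, 4] → best response X (payoff 5)
  P2 vs B: payoffs [4, 1] → best response X (payoff 4)
Mutual best responses: (A,X) → Nash equilibria.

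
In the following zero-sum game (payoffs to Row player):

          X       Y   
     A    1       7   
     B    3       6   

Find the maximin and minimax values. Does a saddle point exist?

Maximin = 3, Minimax = 3, Saddle: True

Work:
Row minimums: [1, 3] → maximin = 3
Column maximums: [3, 7] → minimax = 3
Saddle point exists! Game value = 3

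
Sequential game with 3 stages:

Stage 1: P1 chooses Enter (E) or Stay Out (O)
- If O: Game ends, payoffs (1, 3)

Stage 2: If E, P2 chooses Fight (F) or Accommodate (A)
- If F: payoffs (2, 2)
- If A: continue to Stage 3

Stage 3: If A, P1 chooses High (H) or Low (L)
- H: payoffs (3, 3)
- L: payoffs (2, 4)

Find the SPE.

SPE: (E, A, H); Outcome (3, 3)

Work:
Stage 3: P1 chooses H (3 vs 2)
Stage 2: P2: F->2, A->3 (anticipating H). Choose A
Stage 1: P1: O->1, E->3 (anticipating A, H). Choose E
SPE path: E -> A -> H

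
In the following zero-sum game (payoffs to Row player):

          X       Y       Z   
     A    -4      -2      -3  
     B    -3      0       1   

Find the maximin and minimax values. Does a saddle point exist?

Maximin = -3, Minimax = -3, Saddle: True

Work:
Row minimums: [-4, -3] → maximin = -3
Column maximums: [-3, 0, 1] → minimax = -3
Saddle point exists! Game value = -3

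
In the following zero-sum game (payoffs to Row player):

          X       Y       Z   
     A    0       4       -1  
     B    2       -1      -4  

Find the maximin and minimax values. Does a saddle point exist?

Maximin = -1, Minimax = -1, Saddle: True

Work:
Row minimums: [-1, -4] → maximin = -1
Column maximums: [2, 4, -1] → minimax = -1
Saddle point exists! Game value = -1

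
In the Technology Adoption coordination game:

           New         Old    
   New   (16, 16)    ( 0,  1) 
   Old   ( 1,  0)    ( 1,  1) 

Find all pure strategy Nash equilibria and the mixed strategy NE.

Pure NE: (New, New) and (Old, Old); Mixed NE: p = 0.0625, q = 0.0625

Work:
Check pure NE:
(New, New): (16, 16) - no unilateral deviation beneficial
(Old, Old): (1, 1) - no unilateral deviation beneficial
Mixed NE: P1 plays New with p = 0.0625, P2 plays New with q = 0.0625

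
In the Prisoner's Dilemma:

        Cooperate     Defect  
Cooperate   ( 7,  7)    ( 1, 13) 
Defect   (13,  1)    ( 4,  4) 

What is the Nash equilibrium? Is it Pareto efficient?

(Defect, Defect) is NE; not Pareto efficient

Work:
Defect dominates Cooperate for both players:
If P2 cooperates: Defect (13) > Cooperate (7)
If P2 defects: Defect (4) > Cooperate (1)
NE: (Defect, Defect) with payoff (4, 4)
But (Cooperate, Cooperate) = (7, 7) Pareto dominates (4, 4)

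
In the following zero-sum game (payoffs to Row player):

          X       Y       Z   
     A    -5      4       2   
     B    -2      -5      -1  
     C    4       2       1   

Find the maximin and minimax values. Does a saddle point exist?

Maximin = 1, Minimax = 2, Saddle: False

Work:
Row minimums: [-5, -5, 1] → maximin = 1
Column maximums: [4, 4, 2] → minimax = 2
No saddle point (maximin ≠ minimax). Mixed strategy needed.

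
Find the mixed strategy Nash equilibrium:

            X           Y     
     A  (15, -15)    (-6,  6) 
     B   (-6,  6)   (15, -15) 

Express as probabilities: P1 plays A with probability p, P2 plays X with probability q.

p = 0.5, q = 0.5

Work:
Find probabilities that make opponent indifferent:
P2 chooses q to make P1 indifferent between A and B
P1 chooses p to make P2 indifferent between X and Y
Mixed NE: P1 plays (A: 0.5, B: 0.5), P2 plays (X: 0.5, Y: 0.5)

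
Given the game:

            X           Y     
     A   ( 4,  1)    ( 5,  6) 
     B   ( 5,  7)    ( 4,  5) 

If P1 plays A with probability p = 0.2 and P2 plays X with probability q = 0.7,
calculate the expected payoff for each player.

E[P1] = 4.62, E[P2] = 5.62

Work:
E[P1] = p·q·π₁(A,X) + p·(1-q)·π₁(A,Y) + (1-p)·q·π₁(B,X) + (1-p)·(1-q)·π₁(B,Y)
= 0.2·0.7·4 + 0.2·0.3·5 + 0.8·0.7·5 + 0.8·0.3·4
= 4.62

E[P2] = 5.62 (similar calculation)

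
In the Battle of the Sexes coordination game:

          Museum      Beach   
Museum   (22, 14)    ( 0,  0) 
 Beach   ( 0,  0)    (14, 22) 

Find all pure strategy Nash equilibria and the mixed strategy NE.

Pure NE: (Museum, Museum) and (Beach, Beach); Mixed NE: p = 0.6111, q = 0.3889

Work:
Check pure NE:
(Museum, Museum): (22, 14) - no unilateral deviation beneficial
(Beach, Beach): (14, 22) - no unilateral deviation beneficial
Mixed NE: P1 plays Museum with p = 0.6111, P2 plays Museum with q = 0.3889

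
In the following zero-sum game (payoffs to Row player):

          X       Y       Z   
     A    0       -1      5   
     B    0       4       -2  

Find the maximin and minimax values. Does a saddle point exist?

Maximin = -1, Minimax = 0, Saddle: False

Work:
Row minimums: [-1, -2] → maximin = -1
Column maximums: [0, 4, 5] → minimax = 0
No saddle point (maximin ≠ minimax). Mixed strategy needed.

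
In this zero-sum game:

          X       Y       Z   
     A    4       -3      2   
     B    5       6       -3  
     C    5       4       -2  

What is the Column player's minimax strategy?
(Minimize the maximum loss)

Column should play Z, value = 2

Work:
Column player minimizes Row's maximum payoff:
Column X: max payoff to Row = 5
Column Y: max payoff to Row = 6
Column Z: max payoff to Row = 2
Minimum is 2, achieved by column Z.
Minimax strategy: Z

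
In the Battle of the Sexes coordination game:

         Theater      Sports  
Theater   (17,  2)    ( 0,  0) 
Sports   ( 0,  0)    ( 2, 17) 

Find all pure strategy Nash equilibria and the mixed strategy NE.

Pure NE: (Theater, Theater) and (Sports, Sports); Mixed NE: p = 0.8947, q = 0.1053

Work:
Check pure NE:
(Theater, Theater): (17, 2) - no unilateral deviation beneficial
(Sports, Sports): (2, 17) - no unilateral deviation beneficial
Mixed NE: P1 plays Theater with p = 0.8947, P2 plays Theater with q = 0.1053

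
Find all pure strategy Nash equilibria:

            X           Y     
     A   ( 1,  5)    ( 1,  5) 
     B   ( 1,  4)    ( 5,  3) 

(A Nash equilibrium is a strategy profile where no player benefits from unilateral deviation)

Nash equilibrium: (A, X), (B, X)

Work:
Best responses:
  P1 vs X: payoffs [1, 1] → best response A/B (payoff 1)
  P1 vs Y: payoffs [1, 5] → best response B (payoff 5)
  P2 vs A: payoffs [5, 5] → best response X/Y (payoff 5)
  P2 vs B: payoffs [4, 3] → best response X (payoff 4)
Mutual best responses: (A,X), (B,X) → Nash equilibria.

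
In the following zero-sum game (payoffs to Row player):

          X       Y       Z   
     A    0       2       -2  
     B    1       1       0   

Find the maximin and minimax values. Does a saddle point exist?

Maximin = 0, Minimax = 0, Saddle: True

Work:
Row minimums: [-2, 0] → maximin = 0
Column maximums: [1, 2, 0] → minimax = 0
Saddle point exists! Game value = 0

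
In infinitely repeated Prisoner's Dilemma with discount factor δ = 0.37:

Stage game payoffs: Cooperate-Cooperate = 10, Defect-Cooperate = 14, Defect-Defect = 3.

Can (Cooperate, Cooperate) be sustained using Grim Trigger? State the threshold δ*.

δ* = 0.3636; since δ = 0.37 ≥ 0.3636, cooperation can be sustained

Work:
For Grim Trigger:
Cooperate forever: 10/(1-δ)
Defect then punished: 14 + 3·δ/(1-δ)
Need: 10/(1-δ) ≥ 14 + 3·δ/(1-δ)
Solving: δ ≥ (T-R)/(T-P) = (14-10)/(14-3) = 0.3636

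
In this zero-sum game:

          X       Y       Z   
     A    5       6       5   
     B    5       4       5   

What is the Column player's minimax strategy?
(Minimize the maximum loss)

Column should play X or Z (all achieve the minimum), value = 5

Work:
Column player minimizes Row's maximum payoff:
Column X: max payoff to Row = 5
Column Y: max payoff to Row = 6
Column Z: max payoff to Row = 5
Minimum is 5, achieved by columns X, Z (tied).
Each of X or Z is a minimax strategy.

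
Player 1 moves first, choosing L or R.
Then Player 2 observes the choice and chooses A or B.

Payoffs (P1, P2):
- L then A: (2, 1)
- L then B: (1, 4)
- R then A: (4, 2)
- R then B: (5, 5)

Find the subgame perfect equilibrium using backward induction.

P1 plays R, P2 plays B after L and B after R; Payoff (5, 5)

Work:
Backward induction:
After L: P2 chooses B → P1 gets 1
After R: P2 chooses B → P1 gets 5
P1 chooses R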